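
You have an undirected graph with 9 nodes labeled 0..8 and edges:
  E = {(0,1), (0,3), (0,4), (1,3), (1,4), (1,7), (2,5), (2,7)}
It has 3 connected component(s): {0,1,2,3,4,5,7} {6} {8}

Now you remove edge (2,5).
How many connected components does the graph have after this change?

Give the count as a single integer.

Answer: 4

Derivation:
Initial component count: 3
Remove (2,5): it was a bridge. Count increases: 3 -> 4.
  After removal, components: {0,1,2,3,4,7} {5} {6} {8}
New component count: 4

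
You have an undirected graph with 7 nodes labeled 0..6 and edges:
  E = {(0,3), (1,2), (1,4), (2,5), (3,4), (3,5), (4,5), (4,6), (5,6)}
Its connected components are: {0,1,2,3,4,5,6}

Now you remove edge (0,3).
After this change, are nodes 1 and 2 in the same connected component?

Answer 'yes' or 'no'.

Answer: yes

Derivation:
Initial components: {0,1,2,3,4,5,6}
Removing edge (0,3): it was a bridge — component count 1 -> 2.
New components: {0} {1,2,3,4,5,6}
Are 1 and 2 in the same component? yes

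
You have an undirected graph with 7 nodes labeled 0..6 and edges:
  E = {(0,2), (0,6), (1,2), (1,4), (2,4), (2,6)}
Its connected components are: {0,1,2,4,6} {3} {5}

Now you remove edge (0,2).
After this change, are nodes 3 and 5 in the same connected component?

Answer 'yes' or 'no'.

Answer: no

Derivation:
Initial components: {0,1,2,4,6} {3} {5}
Removing edge (0,2): not a bridge — component count unchanged at 3.
New components: {0,1,2,4,6} {3} {5}
Are 3 and 5 in the same component? no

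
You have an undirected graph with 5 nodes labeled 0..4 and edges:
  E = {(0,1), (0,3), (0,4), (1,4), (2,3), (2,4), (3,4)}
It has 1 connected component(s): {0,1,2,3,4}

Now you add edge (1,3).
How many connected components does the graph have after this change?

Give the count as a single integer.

Answer: 1

Derivation:
Initial component count: 1
Add (1,3): endpoints already in same component. Count unchanged: 1.
New component count: 1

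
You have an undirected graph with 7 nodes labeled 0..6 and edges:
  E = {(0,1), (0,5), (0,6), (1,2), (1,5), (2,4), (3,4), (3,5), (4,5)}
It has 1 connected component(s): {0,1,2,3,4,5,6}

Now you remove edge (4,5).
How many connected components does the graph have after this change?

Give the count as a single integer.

Initial component count: 1
Remove (4,5): not a bridge. Count unchanged: 1.
  After removal, components: {0,1,2,3,4,5,6}
New component count: 1

Answer: 1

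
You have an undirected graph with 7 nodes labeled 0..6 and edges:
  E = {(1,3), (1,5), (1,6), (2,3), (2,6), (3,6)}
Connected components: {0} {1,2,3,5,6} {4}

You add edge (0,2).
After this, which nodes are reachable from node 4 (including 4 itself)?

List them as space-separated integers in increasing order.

Before: nodes reachable from 4: {4}
Adding (0,2): merges two components, but neither contains 4. Reachability from 4 unchanged.
After: nodes reachable from 4: {4}

Answer: 4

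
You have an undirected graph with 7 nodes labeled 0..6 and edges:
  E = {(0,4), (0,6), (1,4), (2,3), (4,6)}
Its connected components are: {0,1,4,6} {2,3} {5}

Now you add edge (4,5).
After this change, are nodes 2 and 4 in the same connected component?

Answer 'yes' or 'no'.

Answer: no

Derivation:
Initial components: {0,1,4,6} {2,3} {5}
Adding edge (4,5): merges {0,1,4,6} and {5}.
New components: {0,1,4,5,6} {2,3}
Are 2 and 4 in the same component? no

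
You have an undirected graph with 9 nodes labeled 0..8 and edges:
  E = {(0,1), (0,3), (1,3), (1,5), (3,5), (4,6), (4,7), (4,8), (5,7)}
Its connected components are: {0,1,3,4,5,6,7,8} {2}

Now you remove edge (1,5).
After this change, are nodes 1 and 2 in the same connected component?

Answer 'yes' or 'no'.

Answer: no

Derivation:
Initial components: {0,1,3,4,5,6,7,8} {2}
Removing edge (1,5): not a bridge — component count unchanged at 2.
New components: {0,1,3,4,5,6,7,8} {2}
Are 1 and 2 in the same component? no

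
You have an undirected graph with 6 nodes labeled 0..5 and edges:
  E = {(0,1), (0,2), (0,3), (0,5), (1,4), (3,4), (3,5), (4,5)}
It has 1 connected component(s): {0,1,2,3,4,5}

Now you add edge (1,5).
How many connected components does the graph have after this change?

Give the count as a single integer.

Answer: 1

Derivation:
Initial component count: 1
Add (1,5): endpoints already in same component. Count unchanged: 1.
New component count: 1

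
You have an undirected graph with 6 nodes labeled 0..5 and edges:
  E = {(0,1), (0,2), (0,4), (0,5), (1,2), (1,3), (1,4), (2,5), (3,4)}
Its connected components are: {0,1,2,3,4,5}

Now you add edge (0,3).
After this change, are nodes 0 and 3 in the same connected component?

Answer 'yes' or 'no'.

Answer: yes

Derivation:
Initial components: {0,1,2,3,4,5}
Adding edge (0,3): both already in same component {0,1,2,3,4,5}. No change.
New components: {0,1,2,3,4,5}
Are 0 and 3 in the same component? yes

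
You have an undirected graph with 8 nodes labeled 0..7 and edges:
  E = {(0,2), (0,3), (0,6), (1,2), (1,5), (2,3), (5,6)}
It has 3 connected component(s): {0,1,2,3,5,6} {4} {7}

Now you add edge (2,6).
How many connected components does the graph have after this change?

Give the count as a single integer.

Answer: 3

Derivation:
Initial component count: 3
Add (2,6): endpoints already in same component. Count unchanged: 3.
New component count: 3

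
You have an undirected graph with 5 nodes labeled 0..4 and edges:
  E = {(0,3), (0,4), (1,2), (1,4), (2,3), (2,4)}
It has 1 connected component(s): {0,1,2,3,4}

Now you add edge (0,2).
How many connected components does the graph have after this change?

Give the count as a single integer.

Initial component count: 1
Add (0,2): endpoints already in same component. Count unchanged: 1.
New component count: 1

Answer: 1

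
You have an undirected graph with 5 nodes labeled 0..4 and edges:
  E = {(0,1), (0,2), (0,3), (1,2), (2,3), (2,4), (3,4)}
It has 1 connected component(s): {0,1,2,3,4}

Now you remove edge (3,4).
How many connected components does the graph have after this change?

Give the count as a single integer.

Initial component count: 1
Remove (3,4): not a bridge. Count unchanged: 1.
  After removal, components: {0,1,2,3,4}
New component count: 1

Answer: 1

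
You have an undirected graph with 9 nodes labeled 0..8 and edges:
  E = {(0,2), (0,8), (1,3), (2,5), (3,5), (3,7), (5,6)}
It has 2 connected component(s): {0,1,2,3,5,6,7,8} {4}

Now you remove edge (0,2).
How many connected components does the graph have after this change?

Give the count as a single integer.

Answer: 3

Derivation:
Initial component count: 2
Remove (0,2): it was a bridge. Count increases: 2 -> 3.
  After removal, components: {0,8} {1,2,3,5,6,7} {4}
New component count: 3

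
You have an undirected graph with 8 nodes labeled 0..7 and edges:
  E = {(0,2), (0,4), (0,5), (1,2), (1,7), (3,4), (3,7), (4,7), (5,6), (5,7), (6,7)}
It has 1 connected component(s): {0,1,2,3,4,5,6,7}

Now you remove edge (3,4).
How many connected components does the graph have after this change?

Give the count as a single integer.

Initial component count: 1
Remove (3,4): not a bridge. Count unchanged: 1.
  After removal, components: {0,1,2,3,4,5,6,7}
New component count: 1

Answer: 1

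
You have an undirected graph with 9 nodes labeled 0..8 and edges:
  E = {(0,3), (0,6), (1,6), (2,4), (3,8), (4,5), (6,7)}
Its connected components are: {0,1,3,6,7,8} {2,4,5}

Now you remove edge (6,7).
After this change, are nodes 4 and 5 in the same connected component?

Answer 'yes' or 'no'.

Answer: yes

Derivation:
Initial components: {0,1,3,6,7,8} {2,4,5}
Removing edge (6,7): it was a bridge — component count 2 -> 3.
New components: {0,1,3,6,8} {2,4,5} {7}
Are 4 and 5 in the same component? yes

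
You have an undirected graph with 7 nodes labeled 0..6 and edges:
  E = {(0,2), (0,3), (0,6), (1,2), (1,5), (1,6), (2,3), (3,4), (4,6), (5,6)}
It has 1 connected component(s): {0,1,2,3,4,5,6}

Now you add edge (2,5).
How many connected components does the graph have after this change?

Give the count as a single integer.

Answer: 1

Derivation:
Initial component count: 1
Add (2,5): endpoints already in same component. Count unchanged: 1.
New component count: 1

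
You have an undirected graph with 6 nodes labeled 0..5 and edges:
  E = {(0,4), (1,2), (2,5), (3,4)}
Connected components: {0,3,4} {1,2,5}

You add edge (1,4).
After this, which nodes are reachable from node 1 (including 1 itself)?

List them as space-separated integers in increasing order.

Before: nodes reachable from 1: {1,2,5}
Adding (1,4): merges 1's component with another. Reachability grows.
After: nodes reachable from 1: {0,1,2,3,4,5}

Answer: 0 1 2 3 4 5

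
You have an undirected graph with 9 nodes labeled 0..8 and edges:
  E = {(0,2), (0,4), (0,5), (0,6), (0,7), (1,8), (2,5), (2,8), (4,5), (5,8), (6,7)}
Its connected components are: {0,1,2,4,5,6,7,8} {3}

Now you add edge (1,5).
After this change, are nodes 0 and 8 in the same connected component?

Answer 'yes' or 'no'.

Answer: yes

Derivation:
Initial components: {0,1,2,4,5,6,7,8} {3}
Adding edge (1,5): both already in same component {0,1,2,4,5,6,7,8}. No change.
New components: {0,1,2,4,5,6,7,8} {3}
Are 0 and 8 in the same component? yes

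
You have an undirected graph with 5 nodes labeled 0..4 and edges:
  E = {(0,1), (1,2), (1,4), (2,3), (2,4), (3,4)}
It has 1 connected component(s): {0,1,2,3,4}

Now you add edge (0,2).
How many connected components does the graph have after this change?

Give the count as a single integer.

Answer: 1

Derivation:
Initial component count: 1
Add (0,2): endpoints already in same component. Count unchanged: 1.
New component count: 1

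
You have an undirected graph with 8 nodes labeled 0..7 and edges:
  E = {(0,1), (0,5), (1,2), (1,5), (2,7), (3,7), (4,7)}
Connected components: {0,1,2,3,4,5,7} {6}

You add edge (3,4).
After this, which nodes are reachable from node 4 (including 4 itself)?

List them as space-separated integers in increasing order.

Before: nodes reachable from 4: {0,1,2,3,4,5,7}
Adding (3,4): both endpoints already in same component. Reachability from 4 unchanged.
After: nodes reachable from 4: {0,1,2,3,4,5,7}

Answer: 0 1 2 3 4 5 7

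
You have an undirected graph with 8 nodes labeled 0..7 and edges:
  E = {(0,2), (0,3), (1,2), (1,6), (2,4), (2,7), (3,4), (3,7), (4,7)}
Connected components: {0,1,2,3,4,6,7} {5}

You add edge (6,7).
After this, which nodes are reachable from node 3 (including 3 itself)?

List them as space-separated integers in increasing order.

Answer: 0 1 2 3 4 6 7

Derivation:
Before: nodes reachable from 3: {0,1,2,3,4,6,7}
Adding (6,7): both endpoints already in same component. Reachability from 3 unchanged.
After: nodes reachable from 3: {0,1,2,3,4,6,7}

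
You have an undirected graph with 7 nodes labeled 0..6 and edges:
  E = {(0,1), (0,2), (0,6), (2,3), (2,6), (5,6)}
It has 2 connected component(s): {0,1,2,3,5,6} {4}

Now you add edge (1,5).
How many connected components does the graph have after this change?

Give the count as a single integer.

Initial component count: 2
Add (1,5): endpoints already in same component. Count unchanged: 2.
New component count: 2

Answer: 2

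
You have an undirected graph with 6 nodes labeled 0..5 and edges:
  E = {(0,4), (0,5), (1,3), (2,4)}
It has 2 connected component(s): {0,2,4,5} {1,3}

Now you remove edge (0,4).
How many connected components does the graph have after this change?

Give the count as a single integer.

Initial component count: 2
Remove (0,4): it was a bridge. Count increases: 2 -> 3.
  After removal, components: {0,5} {1,3} {2,4}
New component count: 3

Answer: 3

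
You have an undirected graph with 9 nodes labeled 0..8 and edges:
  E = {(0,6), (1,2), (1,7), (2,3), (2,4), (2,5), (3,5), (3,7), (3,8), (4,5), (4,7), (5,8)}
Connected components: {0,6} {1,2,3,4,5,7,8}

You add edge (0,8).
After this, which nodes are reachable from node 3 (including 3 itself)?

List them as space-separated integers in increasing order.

Answer: 0 1 2 3 4 5 6 7 8

Derivation:
Before: nodes reachable from 3: {1,2,3,4,5,7,8}
Adding (0,8): merges 3's component with another. Reachability grows.
After: nodes reachable from 3: {0,1,2,3,4,5,6,7,8}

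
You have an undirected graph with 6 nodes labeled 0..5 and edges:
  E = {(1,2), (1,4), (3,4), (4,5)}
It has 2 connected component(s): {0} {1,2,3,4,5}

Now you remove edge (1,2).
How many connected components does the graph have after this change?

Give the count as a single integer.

Answer: 3

Derivation:
Initial component count: 2
Remove (1,2): it was a bridge. Count increases: 2 -> 3.
  After removal, components: {0} {1,3,4,5} {2}
New component count: 3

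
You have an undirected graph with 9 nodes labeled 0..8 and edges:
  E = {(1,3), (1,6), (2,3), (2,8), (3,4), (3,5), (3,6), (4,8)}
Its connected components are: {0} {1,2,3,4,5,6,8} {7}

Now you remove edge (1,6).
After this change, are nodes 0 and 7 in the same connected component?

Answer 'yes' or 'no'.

Answer: no

Derivation:
Initial components: {0} {1,2,3,4,5,6,8} {7}
Removing edge (1,6): not a bridge — component count unchanged at 3.
New components: {0} {1,2,3,4,5,6,8} {7}
Are 0 and 7 in the same component? no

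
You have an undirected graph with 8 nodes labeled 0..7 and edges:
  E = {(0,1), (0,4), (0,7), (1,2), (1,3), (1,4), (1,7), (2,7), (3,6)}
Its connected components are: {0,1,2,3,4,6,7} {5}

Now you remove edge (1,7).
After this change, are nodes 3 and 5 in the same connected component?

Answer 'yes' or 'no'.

Answer: no

Derivation:
Initial components: {0,1,2,3,4,6,7} {5}
Removing edge (1,7): not a bridge — component count unchanged at 2.
New components: {0,1,2,3,4,6,7} {5}
Are 3 and 5 in the same component? no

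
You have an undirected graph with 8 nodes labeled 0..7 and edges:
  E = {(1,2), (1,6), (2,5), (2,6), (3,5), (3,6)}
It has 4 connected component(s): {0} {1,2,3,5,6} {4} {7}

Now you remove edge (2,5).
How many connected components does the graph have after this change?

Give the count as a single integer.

Initial component count: 4
Remove (2,5): not a bridge. Count unchanged: 4.
  After removal, components: {0} {1,2,3,5,6} {4} {7}
New component count: 4

Answer: 4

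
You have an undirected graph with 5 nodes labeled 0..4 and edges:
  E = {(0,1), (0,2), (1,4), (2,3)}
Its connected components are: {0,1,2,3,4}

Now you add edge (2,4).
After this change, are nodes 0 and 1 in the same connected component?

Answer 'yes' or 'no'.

Initial components: {0,1,2,3,4}
Adding edge (2,4): both already in same component {0,1,2,3,4}. No change.
New components: {0,1,2,3,4}
Are 0 and 1 in the same component? yes

Answer: yes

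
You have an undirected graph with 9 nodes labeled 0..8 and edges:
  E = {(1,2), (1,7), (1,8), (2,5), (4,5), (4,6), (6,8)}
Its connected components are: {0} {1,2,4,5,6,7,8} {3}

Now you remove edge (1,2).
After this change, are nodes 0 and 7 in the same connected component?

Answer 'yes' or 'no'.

Initial components: {0} {1,2,4,5,6,7,8} {3}
Removing edge (1,2): not a bridge — component count unchanged at 3.
New components: {0} {1,2,4,5,6,7,8} {3}
Are 0 and 7 in the same component? no

Answer: no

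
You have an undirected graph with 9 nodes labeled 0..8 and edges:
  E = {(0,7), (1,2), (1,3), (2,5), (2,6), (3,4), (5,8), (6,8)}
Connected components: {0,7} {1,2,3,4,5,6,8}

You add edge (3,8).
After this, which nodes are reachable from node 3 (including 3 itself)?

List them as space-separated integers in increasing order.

Before: nodes reachable from 3: {1,2,3,4,5,6,8}
Adding (3,8): both endpoints already in same component. Reachability from 3 unchanged.
After: nodes reachable from 3: {1,2,3,4,5,6,8}

Answer: 1 2 3 4 5 6 8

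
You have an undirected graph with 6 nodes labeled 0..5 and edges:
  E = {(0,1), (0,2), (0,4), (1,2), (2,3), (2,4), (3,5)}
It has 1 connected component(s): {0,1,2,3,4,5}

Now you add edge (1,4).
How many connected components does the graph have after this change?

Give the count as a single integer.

Answer: 1

Derivation:
Initial component count: 1
Add (1,4): endpoints already in same component. Count unchanged: 1.
New component count: 1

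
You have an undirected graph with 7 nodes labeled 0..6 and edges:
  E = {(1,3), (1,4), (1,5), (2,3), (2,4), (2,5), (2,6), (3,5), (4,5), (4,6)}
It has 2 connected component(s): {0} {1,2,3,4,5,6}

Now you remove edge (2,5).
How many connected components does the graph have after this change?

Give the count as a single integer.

Initial component count: 2
Remove (2,5): not a bridge. Count unchanged: 2.
  After removal, components: {0} {1,2,3,4,5,6}
New component count: 2

Answer: 2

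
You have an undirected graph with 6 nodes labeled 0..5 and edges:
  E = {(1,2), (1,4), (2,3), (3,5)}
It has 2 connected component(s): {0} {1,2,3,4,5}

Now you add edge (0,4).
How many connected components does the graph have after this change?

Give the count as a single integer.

Answer: 1

Derivation:
Initial component count: 2
Add (0,4): merges two components. Count decreases: 2 -> 1.
New component count: 1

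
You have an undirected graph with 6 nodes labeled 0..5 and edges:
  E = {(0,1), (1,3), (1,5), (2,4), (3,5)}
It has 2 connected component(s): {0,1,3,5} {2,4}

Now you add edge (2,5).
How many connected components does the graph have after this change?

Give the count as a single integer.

Initial component count: 2
Add (2,5): merges two components. Count decreases: 2 -> 1.
New component count: 1

Answer: 1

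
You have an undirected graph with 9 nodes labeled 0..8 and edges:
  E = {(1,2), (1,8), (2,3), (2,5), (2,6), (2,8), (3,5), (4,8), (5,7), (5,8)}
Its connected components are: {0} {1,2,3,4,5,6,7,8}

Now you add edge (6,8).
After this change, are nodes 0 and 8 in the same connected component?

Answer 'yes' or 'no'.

Initial components: {0} {1,2,3,4,5,6,7,8}
Adding edge (6,8): both already in same component {1,2,3,4,5,6,7,8}. No change.
New components: {0} {1,2,3,4,5,6,7,8}
Are 0 and 8 in the same component? no

Answer: no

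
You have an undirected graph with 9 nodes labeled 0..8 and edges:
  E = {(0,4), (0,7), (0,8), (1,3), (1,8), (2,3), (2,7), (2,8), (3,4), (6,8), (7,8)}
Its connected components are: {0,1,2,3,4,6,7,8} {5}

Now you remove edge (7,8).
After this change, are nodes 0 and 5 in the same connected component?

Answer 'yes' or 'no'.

Initial components: {0,1,2,3,4,6,7,8} {5}
Removing edge (7,8): not a bridge — component count unchanged at 2.
New components: {0,1,2,3,4,6,7,8} {5}
Are 0 and 5 in the same component? no

Answer: no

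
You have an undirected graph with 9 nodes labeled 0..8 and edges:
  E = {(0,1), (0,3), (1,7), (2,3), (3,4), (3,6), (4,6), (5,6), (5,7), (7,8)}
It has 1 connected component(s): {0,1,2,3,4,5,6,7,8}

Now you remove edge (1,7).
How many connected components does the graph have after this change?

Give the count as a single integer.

Initial component count: 1
Remove (1,7): not a bridge. Count unchanged: 1.
  After removal, components: {0,1,2,3,4,5,6,7,8}
New component count: 1

Answer: 1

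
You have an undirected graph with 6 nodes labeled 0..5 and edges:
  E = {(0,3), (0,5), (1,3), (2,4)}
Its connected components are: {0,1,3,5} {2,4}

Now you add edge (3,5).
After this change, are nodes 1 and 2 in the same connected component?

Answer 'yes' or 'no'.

Initial components: {0,1,3,5} {2,4}
Adding edge (3,5): both already in same component {0,1,3,5}. No change.
New components: {0,1,3,5} {2,4}
Are 1 and 2 in the same component? no

Answer: no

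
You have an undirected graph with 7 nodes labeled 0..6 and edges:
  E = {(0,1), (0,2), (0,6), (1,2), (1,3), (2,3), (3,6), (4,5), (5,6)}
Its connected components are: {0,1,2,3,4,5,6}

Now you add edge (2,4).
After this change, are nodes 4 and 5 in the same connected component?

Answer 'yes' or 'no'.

Initial components: {0,1,2,3,4,5,6}
Adding edge (2,4): both already in same component {0,1,2,3,4,5,6}. No change.
New components: {0,1,2,3,4,5,6}
Are 4 and 5 in the same component? yes

Answer: yes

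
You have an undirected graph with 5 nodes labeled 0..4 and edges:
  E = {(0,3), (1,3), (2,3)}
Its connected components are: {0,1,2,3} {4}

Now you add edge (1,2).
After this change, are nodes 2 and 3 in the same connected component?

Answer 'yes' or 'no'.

Answer: yes

Derivation:
Initial components: {0,1,2,3} {4}
Adding edge (1,2): both already in same component {0,1,2,3}. No change.
New components: {0,1,2,3} {4}
Are 2 and 3 in the same component? yes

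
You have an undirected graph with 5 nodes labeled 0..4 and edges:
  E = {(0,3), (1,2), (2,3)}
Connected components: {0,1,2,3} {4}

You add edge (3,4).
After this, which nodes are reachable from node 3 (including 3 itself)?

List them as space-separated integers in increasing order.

Answer: 0 1 2 3 4

Derivation:
Before: nodes reachable from 3: {0,1,2,3}
Adding (3,4): merges 3's component with another. Reachability grows.
After: nodes reachable from 3: {0,1,2,3,4}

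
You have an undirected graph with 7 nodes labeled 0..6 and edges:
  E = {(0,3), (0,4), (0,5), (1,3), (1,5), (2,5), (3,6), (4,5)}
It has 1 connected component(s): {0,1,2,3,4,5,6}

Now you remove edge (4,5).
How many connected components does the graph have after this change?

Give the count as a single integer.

Initial component count: 1
Remove (4,5): not a bridge. Count unchanged: 1.
  After removal, components: {0,1,2,3,4,5,6}
New component count: 1

Answer: 1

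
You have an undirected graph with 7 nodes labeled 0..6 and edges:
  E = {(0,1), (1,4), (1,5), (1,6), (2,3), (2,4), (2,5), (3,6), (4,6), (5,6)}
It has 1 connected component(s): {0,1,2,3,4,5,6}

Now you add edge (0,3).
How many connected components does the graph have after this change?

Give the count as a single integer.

Answer: 1

Derivation:
Initial component count: 1
Add (0,3): endpoints already in same component. Count unchanged: 1.
New component count: 1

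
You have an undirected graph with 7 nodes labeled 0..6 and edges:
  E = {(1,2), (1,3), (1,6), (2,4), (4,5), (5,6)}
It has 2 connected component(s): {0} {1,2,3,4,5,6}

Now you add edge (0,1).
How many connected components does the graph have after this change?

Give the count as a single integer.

Answer: 1

Derivation:
Initial component count: 2
Add (0,1): merges two components. Count decreases: 2 -> 1.
New component count: 1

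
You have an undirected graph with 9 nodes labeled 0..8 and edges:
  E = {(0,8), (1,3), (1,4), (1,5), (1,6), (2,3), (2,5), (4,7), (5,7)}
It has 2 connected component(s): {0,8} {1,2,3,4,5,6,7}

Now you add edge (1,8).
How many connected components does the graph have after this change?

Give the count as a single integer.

Initial component count: 2
Add (1,8): merges two components. Count decreases: 2 -> 1.
New component count: 1

Answer: 1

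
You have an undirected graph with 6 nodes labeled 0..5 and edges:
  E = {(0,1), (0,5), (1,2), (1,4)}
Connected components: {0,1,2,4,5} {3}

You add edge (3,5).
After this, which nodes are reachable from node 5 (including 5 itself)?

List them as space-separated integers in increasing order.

Before: nodes reachable from 5: {0,1,2,4,5}
Adding (3,5): merges 5's component with another. Reachability grows.
After: nodes reachable from 5: {0,1,2,3,4,5}

Answer: 0 1 2 3 4 5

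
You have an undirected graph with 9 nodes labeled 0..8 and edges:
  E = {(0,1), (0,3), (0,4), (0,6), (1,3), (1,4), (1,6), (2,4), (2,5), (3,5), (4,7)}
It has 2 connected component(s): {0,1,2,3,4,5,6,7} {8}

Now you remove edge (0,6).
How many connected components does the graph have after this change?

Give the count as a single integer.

Answer: 2

Derivation:
Initial component count: 2
Remove (0,6): not a bridge. Count unchanged: 2.
  After removal, components: {0,1,2,3,4,5,6,7} {8}
New component count: 2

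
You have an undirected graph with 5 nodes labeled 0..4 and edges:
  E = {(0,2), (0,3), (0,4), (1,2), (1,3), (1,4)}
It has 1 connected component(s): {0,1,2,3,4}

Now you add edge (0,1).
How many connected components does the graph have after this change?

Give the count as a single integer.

Initial component count: 1
Add (0,1): endpoints already in same component. Count unchanged: 1.
New component count: 1

Answer: 1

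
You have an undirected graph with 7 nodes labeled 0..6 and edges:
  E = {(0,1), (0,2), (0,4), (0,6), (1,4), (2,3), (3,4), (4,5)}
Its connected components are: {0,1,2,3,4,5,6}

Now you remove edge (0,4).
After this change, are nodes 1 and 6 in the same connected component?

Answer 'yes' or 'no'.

Answer: yes

Derivation:
Initial components: {0,1,2,3,4,5,6}
Removing edge (0,4): not a bridge — component count unchanged at 1.
New components: {0,1,2,3,4,5,6}
Are 1 and 6 in the same component? yes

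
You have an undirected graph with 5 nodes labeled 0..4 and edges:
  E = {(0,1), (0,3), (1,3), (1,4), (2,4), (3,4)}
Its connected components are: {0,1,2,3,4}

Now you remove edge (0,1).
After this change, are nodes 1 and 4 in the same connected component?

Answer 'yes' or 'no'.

Initial components: {0,1,2,3,4}
Removing edge (0,1): not a bridge — component count unchanged at 1.
New components: {0,1,2,3,4}
Are 1 and 4 in the same component? yes

Answer: yes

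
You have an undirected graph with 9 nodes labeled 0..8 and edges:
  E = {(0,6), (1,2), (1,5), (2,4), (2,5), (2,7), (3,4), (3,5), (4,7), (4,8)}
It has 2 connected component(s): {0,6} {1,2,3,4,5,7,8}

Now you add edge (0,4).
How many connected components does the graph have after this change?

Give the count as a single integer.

Initial component count: 2
Add (0,4): merges two components. Count decreases: 2 -> 1.
New component count: 1

Answer: 1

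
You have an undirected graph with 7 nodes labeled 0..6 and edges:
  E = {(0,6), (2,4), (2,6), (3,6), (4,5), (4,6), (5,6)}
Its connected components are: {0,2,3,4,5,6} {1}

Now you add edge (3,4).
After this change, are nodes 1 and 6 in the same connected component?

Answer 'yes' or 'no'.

Initial components: {0,2,3,4,5,6} {1}
Adding edge (3,4): both already in same component {0,2,3,4,5,6}. No change.
New components: {0,2,3,4,5,6} {1}
Are 1 and 6 in the same component? no

Answer: no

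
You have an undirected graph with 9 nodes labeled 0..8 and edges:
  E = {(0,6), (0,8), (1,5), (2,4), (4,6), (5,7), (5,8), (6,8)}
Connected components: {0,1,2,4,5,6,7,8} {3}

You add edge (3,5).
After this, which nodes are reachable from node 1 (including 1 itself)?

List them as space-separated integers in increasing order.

Answer: 0 1 2 3 4 5 6 7 8

Derivation:
Before: nodes reachable from 1: {0,1,2,4,5,6,7,8}
Adding (3,5): merges 1's component with another. Reachability grows.
After: nodes reachable from 1: {0,1,2,3,4,5,6,7,8}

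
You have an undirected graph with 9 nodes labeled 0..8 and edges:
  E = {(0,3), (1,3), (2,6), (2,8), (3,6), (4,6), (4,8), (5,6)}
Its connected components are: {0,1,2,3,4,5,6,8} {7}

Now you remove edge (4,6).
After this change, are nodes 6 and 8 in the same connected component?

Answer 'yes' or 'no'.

Initial components: {0,1,2,3,4,5,6,8} {7}
Removing edge (4,6): not a bridge — component count unchanged at 2.
New components: {0,1,2,3,4,5,6,8} {7}
Are 6 and 8 in the same component? yes

Answer: yes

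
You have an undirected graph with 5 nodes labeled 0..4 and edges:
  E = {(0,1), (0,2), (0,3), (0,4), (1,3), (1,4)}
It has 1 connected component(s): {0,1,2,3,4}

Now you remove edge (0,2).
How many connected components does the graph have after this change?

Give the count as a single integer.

Answer: 2

Derivation:
Initial component count: 1
Remove (0,2): it was a bridge. Count increases: 1 -> 2.
  After removal, components: {0,1,3,4} {2}
New component count: 2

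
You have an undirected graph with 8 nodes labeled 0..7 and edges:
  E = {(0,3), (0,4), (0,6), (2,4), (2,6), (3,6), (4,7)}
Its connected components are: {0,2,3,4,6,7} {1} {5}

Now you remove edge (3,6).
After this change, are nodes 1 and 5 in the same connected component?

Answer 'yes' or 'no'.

Answer: no

Derivation:
Initial components: {0,2,3,4,6,7} {1} {5}
Removing edge (3,6): not a bridge — component count unchanged at 3.
New components: {0,2,3,4,6,7} {1} {5}
Are 1 and 5 in the same component? no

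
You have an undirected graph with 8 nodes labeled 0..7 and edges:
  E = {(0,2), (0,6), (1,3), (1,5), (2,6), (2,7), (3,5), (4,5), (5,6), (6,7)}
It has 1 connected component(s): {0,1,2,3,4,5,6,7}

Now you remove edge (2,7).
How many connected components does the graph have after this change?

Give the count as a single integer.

Initial component count: 1
Remove (2,7): not a bridge. Count unchanged: 1.
  After removal, components: {0,1,2,3,4,5,6,7}
New component count: 1

Answer: 1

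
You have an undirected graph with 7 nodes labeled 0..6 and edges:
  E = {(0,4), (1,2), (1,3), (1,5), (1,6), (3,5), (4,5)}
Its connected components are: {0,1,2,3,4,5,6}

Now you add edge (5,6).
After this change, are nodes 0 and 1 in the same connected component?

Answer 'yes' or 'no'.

Answer: yes

Derivation:
Initial components: {0,1,2,3,4,5,6}
Adding edge (5,6): both already in same component {0,1,2,3,4,5,6}. No change.
New components: {0,1,2,3,4,5,6}
Are 0 and 1 in the same component? yes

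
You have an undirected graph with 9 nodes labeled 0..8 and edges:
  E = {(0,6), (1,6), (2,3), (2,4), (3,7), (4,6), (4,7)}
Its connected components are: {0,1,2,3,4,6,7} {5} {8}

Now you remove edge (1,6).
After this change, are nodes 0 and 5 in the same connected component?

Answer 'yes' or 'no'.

Answer: no

Derivation:
Initial components: {0,1,2,3,4,6,7} {5} {8}
Removing edge (1,6): it was a bridge — component count 3 -> 4.
New components: {0,2,3,4,6,7} {1} {5} {8}
Are 0 and 5 in the same component? no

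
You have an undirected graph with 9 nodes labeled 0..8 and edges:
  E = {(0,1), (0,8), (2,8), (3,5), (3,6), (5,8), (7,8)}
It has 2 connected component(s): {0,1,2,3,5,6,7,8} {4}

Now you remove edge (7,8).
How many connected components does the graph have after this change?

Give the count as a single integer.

Initial component count: 2
Remove (7,8): it was a bridge. Count increases: 2 -> 3.
  After removal, components: {0,1,2,3,5,6,8} {4} {7}
New component count: 3

Answer: 3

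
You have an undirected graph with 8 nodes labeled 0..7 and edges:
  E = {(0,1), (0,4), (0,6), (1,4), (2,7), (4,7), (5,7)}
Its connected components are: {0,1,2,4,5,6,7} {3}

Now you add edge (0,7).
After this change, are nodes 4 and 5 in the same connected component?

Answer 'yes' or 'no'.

Answer: yes

Derivation:
Initial components: {0,1,2,4,5,6,7} {3}
Adding edge (0,7): both already in same component {0,1,2,4,5,6,7}. No change.
New components: {0,1,2,4,5,6,7} {3}
Are 4 and 5 in the same component? yes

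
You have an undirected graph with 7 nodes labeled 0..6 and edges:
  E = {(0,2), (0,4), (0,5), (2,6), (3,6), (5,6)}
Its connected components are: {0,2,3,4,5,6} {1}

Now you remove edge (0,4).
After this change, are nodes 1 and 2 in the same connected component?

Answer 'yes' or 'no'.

Answer: no

Derivation:
Initial components: {0,2,3,4,5,6} {1}
Removing edge (0,4): it was a bridge — component count 2 -> 3.
New components: {0,2,3,5,6} {1} {4}
Are 1 and 2 in the same component? no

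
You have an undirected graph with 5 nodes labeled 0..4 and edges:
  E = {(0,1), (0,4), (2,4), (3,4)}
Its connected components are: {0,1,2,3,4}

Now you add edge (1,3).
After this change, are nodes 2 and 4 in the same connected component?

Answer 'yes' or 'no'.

Answer: yes

Derivation:
Initial components: {0,1,2,3,4}
Adding edge (1,3): both already in same component {0,1,2,3,4}. No change.
New components: {0,1,2,3,4}
Are 2 and 4 in the same component? yes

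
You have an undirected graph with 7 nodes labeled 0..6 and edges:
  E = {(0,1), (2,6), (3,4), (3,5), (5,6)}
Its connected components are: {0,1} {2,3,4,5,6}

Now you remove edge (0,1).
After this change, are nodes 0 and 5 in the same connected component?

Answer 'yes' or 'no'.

Answer: no

Derivation:
Initial components: {0,1} {2,3,4,5,6}
Removing edge (0,1): it was a bridge — component count 2 -> 3.
New components: {0} {1} {2,3,4,5,6}
Are 0 and 5 in the same component? no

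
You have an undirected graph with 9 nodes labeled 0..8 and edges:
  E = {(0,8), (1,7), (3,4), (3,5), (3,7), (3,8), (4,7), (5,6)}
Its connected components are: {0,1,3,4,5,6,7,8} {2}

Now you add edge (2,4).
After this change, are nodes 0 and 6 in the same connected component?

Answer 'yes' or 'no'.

Initial components: {0,1,3,4,5,6,7,8} {2}
Adding edge (2,4): merges {2} and {0,1,3,4,5,6,7,8}.
New components: {0,1,2,3,4,5,6,7,8}
Are 0 and 6 in the same component? yes

Answer: yes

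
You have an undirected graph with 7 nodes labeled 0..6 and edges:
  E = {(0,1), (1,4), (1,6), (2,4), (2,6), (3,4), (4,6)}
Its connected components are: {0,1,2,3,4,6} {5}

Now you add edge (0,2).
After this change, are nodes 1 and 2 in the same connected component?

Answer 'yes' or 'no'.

Answer: yes

Derivation:
Initial components: {0,1,2,3,4,6} {5}
Adding edge (0,2): both already in same component {0,1,2,3,4,6}. No change.
New components: {0,1,2,3,4,6} {5}
Are 1 and 2 in the same component? yes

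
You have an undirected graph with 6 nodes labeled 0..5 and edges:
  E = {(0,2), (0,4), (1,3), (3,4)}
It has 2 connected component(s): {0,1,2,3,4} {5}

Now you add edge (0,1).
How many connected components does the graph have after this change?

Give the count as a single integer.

Initial component count: 2
Add (0,1): endpoints already in same component. Count unchanged: 2.
New component count: 2

Answer: 2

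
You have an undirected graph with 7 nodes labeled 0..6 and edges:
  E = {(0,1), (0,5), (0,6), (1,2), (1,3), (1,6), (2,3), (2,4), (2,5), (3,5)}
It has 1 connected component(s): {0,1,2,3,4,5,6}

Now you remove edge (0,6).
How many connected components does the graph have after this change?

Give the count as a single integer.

Initial component count: 1
Remove (0,6): not a bridge. Count unchanged: 1.
  After removal, components: {0,1,2,3,4,5,6}
New component count: 1

Answer: 1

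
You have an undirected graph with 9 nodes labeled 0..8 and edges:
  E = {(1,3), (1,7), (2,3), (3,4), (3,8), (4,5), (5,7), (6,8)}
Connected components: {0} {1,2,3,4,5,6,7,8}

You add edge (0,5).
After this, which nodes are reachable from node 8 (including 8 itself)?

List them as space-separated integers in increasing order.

Answer: 0 1 2 3 4 5 6 7 8

Derivation:
Before: nodes reachable from 8: {1,2,3,4,5,6,7,8}
Adding (0,5): merges 8's component with another. Reachability grows.
After: nodes reachable from 8: {0,1,2,3,4,5,6,7,8}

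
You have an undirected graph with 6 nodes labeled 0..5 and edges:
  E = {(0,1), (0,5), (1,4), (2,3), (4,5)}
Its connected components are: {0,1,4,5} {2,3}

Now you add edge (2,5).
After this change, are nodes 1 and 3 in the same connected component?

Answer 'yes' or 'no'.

Answer: yes

Derivation:
Initial components: {0,1,4,5} {2,3}
Adding edge (2,5): merges {2,3} and {0,1,4,5}.
New components: {0,1,2,3,4,5}
Are 1 and 3 in the same component? yes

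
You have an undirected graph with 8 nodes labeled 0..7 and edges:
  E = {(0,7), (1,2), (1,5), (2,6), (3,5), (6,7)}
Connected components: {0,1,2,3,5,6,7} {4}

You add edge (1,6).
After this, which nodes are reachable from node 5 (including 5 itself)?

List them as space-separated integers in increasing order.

Before: nodes reachable from 5: {0,1,2,3,5,6,7}
Adding (1,6): both endpoints already in same component. Reachability from 5 unchanged.
After: nodes reachable from 5: {0,1,2,3,5,6,7}

Answer: 0 1 2 3 5 6 7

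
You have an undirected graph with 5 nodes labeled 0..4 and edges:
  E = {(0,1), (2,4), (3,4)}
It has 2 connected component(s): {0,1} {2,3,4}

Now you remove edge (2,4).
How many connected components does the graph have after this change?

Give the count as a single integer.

Answer: 3

Derivation:
Initial component count: 2
Remove (2,4): it was a bridge. Count increases: 2 -> 3.
  After removal, components: {0,1} {2} {3,4}
New component count: 3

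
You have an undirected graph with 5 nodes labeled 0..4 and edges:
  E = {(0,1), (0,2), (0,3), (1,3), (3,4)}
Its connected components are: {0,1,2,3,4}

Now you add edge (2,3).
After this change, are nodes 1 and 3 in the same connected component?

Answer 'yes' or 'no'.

Initial components: {0,1,2,3,4}
Adding edge (2,3): both already in same component {0,1,2,3,4}. No change.
New components: {0,1,2,3,4}
Are 1 and 3 in the same component? yes

Answer: yes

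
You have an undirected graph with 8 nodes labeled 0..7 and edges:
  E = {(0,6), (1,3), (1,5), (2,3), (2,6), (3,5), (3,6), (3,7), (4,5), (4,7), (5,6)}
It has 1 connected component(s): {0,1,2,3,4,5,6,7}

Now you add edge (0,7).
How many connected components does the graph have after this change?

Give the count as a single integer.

Initial component count: 1
Add (0,7): endpoints already in same component. Count unchanged: 1.
New component count: 1

Answer: 1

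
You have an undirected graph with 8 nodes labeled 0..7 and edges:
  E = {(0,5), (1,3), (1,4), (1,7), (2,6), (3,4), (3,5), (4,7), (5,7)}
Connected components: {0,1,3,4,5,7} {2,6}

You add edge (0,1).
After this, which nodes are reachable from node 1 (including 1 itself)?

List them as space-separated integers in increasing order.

Answer: 0 1 3 4 5 7

Derivation:
Before: nodes reachable from 1: {0,1,3,4,5,7}
Adding (0,1): both endpoints already in same component. Reachability from 1 unchanged.
After: nodes reachable from 1: {0,1,3,4,5,7}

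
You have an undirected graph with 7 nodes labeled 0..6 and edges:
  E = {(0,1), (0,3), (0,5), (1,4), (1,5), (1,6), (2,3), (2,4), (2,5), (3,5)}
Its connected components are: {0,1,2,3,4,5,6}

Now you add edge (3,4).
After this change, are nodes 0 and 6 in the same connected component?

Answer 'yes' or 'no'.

Initial components: {0,1,2,3,4,5,6}
Adding edge (3,4): both already in same component {0,1,2,3,4,5,6}. No change.
New components: {0,1,2,3,4,5,6}
Are 0 and 6 in the same component? yes

Answer: yes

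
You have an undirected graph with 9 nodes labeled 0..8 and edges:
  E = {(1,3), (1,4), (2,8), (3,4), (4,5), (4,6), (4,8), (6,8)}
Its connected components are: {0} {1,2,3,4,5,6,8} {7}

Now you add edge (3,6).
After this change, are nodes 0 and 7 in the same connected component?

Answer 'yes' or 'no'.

Initial components: {0} {1,2,3,4,5,6,8} {7}
Adding edge (3,6): both already in same component {1,2,3,4,5,6,8}. No change.
New components: {0} {1,2,3,4,5,6,8} {7}
Are 0 and 7 in the same component? no

Answer: no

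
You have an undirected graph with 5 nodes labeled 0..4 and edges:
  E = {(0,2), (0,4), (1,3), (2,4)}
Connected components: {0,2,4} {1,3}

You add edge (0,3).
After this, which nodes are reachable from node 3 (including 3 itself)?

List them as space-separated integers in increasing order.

Before: nodes reachable from 3: {1,3}
Adding (0,3): merges 3's component with another. Reachability grows.
After: nodes reachable from 3: {0,1,2,3,4}

Answer: 0 1 2 3 4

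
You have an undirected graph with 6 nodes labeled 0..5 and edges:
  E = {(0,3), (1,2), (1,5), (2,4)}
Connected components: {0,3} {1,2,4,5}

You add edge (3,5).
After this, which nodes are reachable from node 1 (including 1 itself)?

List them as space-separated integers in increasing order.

Before: nodes reachable from 1: {1,2,4,5}
Adding (3,5): merges 1's component with another. Reachability grows.
After: nodes reachable from 1: {0,1,2,3,4,5}

Answer: 0 1 2 3 4 5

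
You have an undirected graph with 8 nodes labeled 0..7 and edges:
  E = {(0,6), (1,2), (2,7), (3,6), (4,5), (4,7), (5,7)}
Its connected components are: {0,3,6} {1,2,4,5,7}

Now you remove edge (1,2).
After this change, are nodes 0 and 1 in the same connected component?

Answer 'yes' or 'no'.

Answer: no

Derivation:
Initial components: {0,3,6} {1,2,4,5,7}
Removing edge (1,2): it was a bridge — component count 2 -> 3.
New components: {0,3,6} {1} {2,4,5,7}
Are 0 and 1 in the same component? no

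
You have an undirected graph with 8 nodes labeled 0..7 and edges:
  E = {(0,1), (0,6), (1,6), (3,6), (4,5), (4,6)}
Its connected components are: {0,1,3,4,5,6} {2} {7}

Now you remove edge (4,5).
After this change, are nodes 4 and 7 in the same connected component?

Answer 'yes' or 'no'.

Initial components: {0,1,3,4,5,6} {2} {7}
Removing edge (4,5): it was a bridge — component count 3 -> 4.
New components: {0,1,3,4,6} {2} {5} {7}
Are 4 and 7 in the same component? no

Answer: no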